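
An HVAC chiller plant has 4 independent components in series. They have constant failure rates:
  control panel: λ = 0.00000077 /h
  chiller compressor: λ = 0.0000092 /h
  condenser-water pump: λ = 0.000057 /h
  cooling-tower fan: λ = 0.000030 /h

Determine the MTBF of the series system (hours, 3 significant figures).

10300

Series of exponential components: λ_sys = Σ λ_i
λ_sys = 0.00000077 + 0.0000092 + 0.000057 + 0.000030 = 9.6970e-05 /h
MTBF = 1 / λ_sys = 10300 h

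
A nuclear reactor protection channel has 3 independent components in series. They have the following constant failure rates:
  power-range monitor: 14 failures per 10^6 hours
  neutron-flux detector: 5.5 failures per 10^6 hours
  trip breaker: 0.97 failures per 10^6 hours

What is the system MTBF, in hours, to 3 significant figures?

48900

Series of exponential components: λ_sys = Σ λ_i
λ_sys = 0.000014 + 0.0000055 + 0.00000097 = 2.0470e-05 /h
MTBF = 1 / λ_sys = 48900 h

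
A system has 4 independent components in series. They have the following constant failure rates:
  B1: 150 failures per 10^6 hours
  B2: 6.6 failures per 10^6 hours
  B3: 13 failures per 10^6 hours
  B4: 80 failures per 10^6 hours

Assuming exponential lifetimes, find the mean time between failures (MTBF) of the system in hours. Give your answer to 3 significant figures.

Series of exponential components: λ_sys = Σ λ_i
λ_sys = 0.00015 + 0.0000066 + 0.000013 + 0.000080 = 2.4960e-04 /h
MTBF = 1 / λ_sys = 4010 h

4010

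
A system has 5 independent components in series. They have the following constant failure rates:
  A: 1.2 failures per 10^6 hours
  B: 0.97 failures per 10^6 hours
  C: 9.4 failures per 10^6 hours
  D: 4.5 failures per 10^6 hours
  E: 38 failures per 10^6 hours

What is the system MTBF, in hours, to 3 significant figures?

18500

Series of exponential components: λ_sys = Σ λ_i
λ_sys = 0.0000012 + 0.00000097 + 0.0000094 + 0.0000045 + 0.000038 = 5.4070e-05 /h
MTBF = 1 / λ_sys = 18500 h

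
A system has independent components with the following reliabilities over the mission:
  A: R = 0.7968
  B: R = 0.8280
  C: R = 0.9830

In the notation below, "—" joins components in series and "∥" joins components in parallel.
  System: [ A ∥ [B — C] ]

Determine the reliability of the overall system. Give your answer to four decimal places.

0.9622

Series (B and C): 0.828000 × 0.983000 = 0.813924
Parallel (A and [0.813924]): 1 − (1 − 0.796800)(1 − 0.813924) = 0.9622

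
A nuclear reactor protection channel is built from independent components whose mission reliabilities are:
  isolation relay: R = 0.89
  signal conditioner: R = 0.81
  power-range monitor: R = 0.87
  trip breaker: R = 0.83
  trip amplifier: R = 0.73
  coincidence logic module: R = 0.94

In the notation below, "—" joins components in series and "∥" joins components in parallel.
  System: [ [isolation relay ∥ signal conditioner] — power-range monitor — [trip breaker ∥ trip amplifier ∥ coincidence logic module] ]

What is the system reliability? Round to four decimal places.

Parallel (isolation relay and signal conditioner): 1 − (1 − 0.890000)(1 − 0.810000) = 0.979100
Parallel (trip breaker, trip amplifier, and coincidence logic module): 1 − (1 − 0.830000)(1 − 0.730000)(1 − 0.940000) = 0.997246
Series ([0.979100], power-range monitor, and [0.997246]): 0.979100 × 0.870000 × 0.997246 = 0.8495

0.8495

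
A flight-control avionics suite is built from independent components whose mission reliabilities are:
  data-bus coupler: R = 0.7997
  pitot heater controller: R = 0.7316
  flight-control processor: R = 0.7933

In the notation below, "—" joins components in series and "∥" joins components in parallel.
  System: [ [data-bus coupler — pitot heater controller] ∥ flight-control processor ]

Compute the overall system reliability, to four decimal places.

Series (data-bus coupler and pitot heater controller): 0.799700 × 0.731600 = 0.585061
Parallel ([0.585061] and flight-control processor): 1 − (1 − 0.585061)(1 − 0.793300) = 0.9142

0.9142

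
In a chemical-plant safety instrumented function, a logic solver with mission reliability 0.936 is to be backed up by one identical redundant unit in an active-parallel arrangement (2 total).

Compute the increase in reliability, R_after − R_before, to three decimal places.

R_before = 0.936
R_after = 1 − (1 − 0.936)^2 = 0.996
ΔR = 0.996 − 0.936 = 0.060

0.060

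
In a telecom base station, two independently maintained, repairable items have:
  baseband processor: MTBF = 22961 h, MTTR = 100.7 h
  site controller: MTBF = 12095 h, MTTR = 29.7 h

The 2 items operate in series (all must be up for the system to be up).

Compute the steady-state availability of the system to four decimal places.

A(baseband processor) = MTBF/(MTBF+MTTR) = 22961/(22961+100.7) = 0.995633
A(site controller) = MTBF/(MTBF+MTTR) = 12095/(12095+29.7) = 0.997550
Series availability: 0.995633 × 0.997550 = 0.9932

0.9932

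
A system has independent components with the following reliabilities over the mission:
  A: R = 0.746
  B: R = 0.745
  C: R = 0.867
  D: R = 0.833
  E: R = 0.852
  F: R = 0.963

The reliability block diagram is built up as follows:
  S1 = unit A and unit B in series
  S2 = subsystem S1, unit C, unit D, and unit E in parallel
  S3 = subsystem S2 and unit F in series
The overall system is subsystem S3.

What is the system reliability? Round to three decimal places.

Series (A and B): 0.74600 × 0.74500 = 0.55577
Parallel ([0.55577], C, D, and E): 1 − (1 − 0.55577)(1 − 0.86700)(1 − 0.83300)(1 − 0.85200) = 0.99854
Series ([0.99854] and F): 0.99854 × 0.96300 = 0.962

0.962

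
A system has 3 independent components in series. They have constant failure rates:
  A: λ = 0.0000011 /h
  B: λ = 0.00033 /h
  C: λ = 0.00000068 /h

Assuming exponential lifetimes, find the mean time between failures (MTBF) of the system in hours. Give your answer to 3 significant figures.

Series of exponential components: λ_sys = Σ λ_i
λ_sys = 0.0000011 + 0.00033 + 0.00000068 = 3.3178e-04 /h
MTBF = 1 / λ_sys = 3010 h

3010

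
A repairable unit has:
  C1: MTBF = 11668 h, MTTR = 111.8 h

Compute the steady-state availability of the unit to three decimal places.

0.991

A(C1) = MTBF/(MTBF+MTTR) = 11668/(11668+111.8) = 0.991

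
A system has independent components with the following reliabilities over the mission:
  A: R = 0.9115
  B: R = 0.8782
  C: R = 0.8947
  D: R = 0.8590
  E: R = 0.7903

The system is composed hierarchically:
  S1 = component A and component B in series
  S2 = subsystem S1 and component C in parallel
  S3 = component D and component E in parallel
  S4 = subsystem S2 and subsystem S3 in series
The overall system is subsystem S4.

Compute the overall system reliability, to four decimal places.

Series (A and B): 0.911500 × 0.878200 = 0.800479
Parallel ([0.800479] and C): 1 − (1 − 0.800479)(1 − 0.894700) = 0.978990
Parallel (D and E): 1 − (1 − 0.859000)(1 − 0.790300) = 0.970432
Series ([0.978990] and [0.970432]): 0.978990 × 0.970432 = 0.9500

0.9500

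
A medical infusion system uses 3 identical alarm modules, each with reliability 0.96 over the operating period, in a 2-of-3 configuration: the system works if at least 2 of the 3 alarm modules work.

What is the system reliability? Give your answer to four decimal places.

0.9953

R = Σ_{i=2}^{3} C(3,i) p^i (1−p)^{3−i} with p = 0.96
C(3,2)·0.96^2·0.04^1 = 0.110592
C(3,3)·0.96^3·0.04^0 = 0.884736
Sum = 0.9953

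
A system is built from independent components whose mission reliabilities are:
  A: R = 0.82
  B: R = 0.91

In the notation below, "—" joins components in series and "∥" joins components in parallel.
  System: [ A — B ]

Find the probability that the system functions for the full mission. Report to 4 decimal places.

Series (A and B): 0.820000 × 0.910000 = 0.7462

0.7462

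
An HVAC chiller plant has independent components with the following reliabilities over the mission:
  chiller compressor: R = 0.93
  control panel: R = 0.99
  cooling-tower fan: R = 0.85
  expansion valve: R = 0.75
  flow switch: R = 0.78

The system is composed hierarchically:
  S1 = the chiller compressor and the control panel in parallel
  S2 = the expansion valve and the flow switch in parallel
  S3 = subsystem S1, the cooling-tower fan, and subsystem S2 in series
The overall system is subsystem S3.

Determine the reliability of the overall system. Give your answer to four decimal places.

Parallel (chiller compressor and control panel): 1 − (1 − 0.930000)(1 − 0.990000) = 0.999300
Parallel (expansion valve and flow switch): 1 − (1 − 0.750000)(1 − 0.780000) = 0.945000
Series ([0.999300], cooling-tower fan, and [0.945000]): 0.999300 × 0.850000 × 0.945000 = 0.8027

0.8027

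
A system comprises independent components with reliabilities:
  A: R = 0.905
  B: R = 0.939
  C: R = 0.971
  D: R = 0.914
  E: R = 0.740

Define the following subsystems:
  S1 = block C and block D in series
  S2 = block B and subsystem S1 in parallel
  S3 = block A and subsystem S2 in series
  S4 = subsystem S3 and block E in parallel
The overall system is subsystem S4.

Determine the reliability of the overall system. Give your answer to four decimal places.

Series (C and D): 0.971000 × 0.914000 = 0.887494
Parallel (B and [0.887494]): 1 − (1 − 0.939000)(1 − 0.887494) = 0.993137
Series (A and [0.993137]): 0.905000 × 0.993137 = 0.898789
Parallel ([0.898789] and E): 1 − (1 − 0.898789)(1 − 0.740000) = 0.9737

0.9737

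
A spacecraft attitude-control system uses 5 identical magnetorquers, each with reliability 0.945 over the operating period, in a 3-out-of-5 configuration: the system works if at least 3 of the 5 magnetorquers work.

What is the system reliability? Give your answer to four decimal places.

R = Σ_{i=3}^{5} C(5,i) p^i (1−p)^{5−i} with p = 0.945
C(5,3)·0.945^3·0.055^2 = 0.025528
C(5,4)·0.945^4·0.055^1 = 0.219311
C(5,5)·0.945^5·0.055^0 = 0.753631
Sum = 0.9985

0.9985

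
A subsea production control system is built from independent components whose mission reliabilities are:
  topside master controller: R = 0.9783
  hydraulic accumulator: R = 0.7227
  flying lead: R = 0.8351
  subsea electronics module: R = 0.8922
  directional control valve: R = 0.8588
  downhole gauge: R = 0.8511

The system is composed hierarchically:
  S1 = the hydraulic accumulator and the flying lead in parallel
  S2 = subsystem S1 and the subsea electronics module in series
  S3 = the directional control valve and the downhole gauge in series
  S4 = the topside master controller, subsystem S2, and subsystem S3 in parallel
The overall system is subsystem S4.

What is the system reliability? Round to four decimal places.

0.9991

Parallel (hydraulic accumulator and flying lead): 1 − (1 − 0.722700)(1 − 0.835100) = 0.954273
Series ([0.954273] and subsea electronics module): 0.954273 × 0.892200 = 0.851402
Series (directional control valve and downhole gauge): 0.858800 × 0.851100 = 0.730925
Parallel (topside master controller, [0.851402], and [0.730925]): 1 − (1 − 0.978300)(1 − 0.851402)(1 − 0.730925) = 0.9991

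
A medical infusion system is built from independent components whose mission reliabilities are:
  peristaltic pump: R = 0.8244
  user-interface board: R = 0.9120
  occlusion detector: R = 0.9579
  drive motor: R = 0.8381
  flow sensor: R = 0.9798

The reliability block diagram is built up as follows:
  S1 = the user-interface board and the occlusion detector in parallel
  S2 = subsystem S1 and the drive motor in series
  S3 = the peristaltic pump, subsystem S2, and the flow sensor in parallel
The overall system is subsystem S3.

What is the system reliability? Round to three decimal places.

0.999

Parallel (user-interface board and occlusion detector): 1 − (1 − 0.91200)(1 − 0.95790) = 0.99630
Series ([0.99630] and drive motor): 0.99630 × 0.83810 = 0.83500
Parallel (peristaltic pump, [0.83500], and flow sensor): 1 − (1 − 0.82440)(1 − 0.83500)(1 − 0.97980) = 0.999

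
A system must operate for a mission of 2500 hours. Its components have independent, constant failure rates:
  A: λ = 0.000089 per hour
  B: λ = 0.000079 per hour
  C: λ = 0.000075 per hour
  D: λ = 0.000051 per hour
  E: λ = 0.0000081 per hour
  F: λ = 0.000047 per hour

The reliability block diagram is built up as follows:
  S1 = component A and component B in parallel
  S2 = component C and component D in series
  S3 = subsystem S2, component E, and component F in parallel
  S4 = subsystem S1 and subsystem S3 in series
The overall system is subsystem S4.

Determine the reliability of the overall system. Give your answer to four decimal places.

R(A) = exp(−0.000089 × 2500) = 0.800515
R(B) = exp(−0.000079 × 2500) = 0.820780
R(C) = exp(−0.000075 × 2500) = 0.829029
R(D) = exp(−0.000051 × 2500) = 0.880293
R(E) = exp(−0.0000081 × 2500) = 0.979954
R(F) = exp(−0.000047 × 2500) = 0.889141
Parallel (A and B): 1 − (1 − 0.800515)(1 − 0.820780) = 0.964248
Series (C and D): 0.829029 × 0.880293 = 0.729788
Parallel ([0.729788], E, and F): 1 − (1 − 0.729788)(1 − 0.979954)(1 − 0.889141) = 0.999400
Series ([0.964248] and [0.999400]): 0.964248 × 0.999400 = 0.9637

0.9637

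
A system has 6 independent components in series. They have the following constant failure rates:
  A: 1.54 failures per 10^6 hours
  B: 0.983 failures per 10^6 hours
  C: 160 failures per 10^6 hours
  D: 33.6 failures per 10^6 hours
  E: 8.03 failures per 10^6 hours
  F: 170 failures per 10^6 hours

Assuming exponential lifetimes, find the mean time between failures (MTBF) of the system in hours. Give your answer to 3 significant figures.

Series of exponential components: λ_sys = Σ λ_i
λ_sys = 0.00000154 + 0.000000983 + 0.000160 + 0.0000336 + 0.00000803 + 0.000170 = 3.7415e-04 /h
MTBF = 1 / λ_sys = 2670 h

2670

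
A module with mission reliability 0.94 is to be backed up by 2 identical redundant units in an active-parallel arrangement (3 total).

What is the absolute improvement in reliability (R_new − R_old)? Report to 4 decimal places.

0.0598

R_before = 0.94
R_after = 1 − (1 − 0.94)^3 = 0.9998
ΔR = 0.9998 − 0.94 = 0.0598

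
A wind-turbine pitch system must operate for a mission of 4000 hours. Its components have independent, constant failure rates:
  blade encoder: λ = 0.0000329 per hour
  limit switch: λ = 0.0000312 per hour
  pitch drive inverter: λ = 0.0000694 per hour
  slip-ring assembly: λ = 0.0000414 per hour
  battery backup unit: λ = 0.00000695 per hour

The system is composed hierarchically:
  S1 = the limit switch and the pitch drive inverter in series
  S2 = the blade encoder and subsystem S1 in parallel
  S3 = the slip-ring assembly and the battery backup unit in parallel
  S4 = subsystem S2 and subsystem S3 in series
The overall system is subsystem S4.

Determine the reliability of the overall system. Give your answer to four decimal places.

0.9551

R(blade encoder) = exp(−0.0000329 × 4000) = 0.876692
R(limit switch) = exp(−0.0000312 × 4000) = 0.882673
R(pitch drive inverter) = exp(−0.0000694 × 4000) = 0.757600
R(slip-ring assembly) = exp(−0.0000414 × 4000) = 0.847385
R(battery backup unit) = exp(−0.00000695 × 4000) = 0.972583
Series (limit switch and pitch drive inverter): 0.882673 × 0.757600 = 0.668713
Parallel (blade encoder and [0.668713]): 1 − (1 − 0.876692)(1 − 0.668713) = 0.959150
Parallel (slip-ring assembly and battery backup unit): 1 − (1 − 0.847385)(1 − 0.972583) = 0.995816
Series ([0.959150] and [0.995816]): 0.959150 × 0.995816 = 0.9551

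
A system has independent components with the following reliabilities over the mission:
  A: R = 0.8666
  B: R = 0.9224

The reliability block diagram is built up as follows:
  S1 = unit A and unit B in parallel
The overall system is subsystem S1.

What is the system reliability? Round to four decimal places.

Parallel (A and B): 1 − (1 − 0.866600)(1 − 0.922400) = 0.9896

0.9896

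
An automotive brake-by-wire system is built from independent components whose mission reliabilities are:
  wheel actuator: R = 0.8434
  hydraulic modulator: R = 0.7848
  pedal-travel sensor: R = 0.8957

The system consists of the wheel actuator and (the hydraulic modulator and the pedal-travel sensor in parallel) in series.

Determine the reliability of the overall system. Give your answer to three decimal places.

Parallel (hydraulic modulator and pedal-travel sensor): 1 − (1 − 0.78480)(1 − 0.89570) = 0.97755
Series (wheel actuator and [0.97755]): 0.84340 × 0.97755 = 0.824

0.824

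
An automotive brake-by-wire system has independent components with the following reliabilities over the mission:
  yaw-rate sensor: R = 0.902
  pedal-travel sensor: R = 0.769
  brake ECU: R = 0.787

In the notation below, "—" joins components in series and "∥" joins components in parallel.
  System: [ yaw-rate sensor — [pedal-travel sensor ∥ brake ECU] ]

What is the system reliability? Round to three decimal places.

0.858

Parallel (pedal-travel sensor and brake ECU): 1 − (1 − 0.76900)(1 − 0.78700) = 0.95080
Series (yaw-rate sensor and [0.95080]): 0.90200 × 0.95080 = 0.858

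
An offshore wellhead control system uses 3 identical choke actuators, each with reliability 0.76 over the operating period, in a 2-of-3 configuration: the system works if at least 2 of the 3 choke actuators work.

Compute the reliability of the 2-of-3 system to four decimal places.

0.8548

R = Σ_{i=2}^{3} C(3,i) p^i (1−p)^{3−i} with p = 0.76
C(3,2)·0.76^2·0.24^1 = 0.415872
C(3,3)·0.76^3·0.24^0 = 0.438976
Sum = 0.8548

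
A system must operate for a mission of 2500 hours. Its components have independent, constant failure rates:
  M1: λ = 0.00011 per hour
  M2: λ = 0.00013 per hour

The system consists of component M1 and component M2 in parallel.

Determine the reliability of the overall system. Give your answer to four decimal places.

R(M1) = exp(−0.00011 × 2500) = 0.759572
R(M2) = exp(−0.00013 × 2500) = 0.722527
Parallel (M1 and M2): 1 − (1 − 0.759572)(1 − 0.722527) = 0.9333

0.9333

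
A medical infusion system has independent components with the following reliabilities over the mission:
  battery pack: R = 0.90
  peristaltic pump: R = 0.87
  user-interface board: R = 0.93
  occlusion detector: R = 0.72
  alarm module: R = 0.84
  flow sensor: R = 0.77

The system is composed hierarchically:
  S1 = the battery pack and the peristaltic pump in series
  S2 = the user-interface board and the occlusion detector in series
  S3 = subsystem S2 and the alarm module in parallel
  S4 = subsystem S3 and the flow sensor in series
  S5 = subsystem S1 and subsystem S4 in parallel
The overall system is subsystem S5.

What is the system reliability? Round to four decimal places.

Series (battery pack and peristaltic pump): 0.900000 × 0.870000 = 0.783000
Series (user-interface board and occlusion detector): 0.930000 × 0.720000 = 0.669600
Parallel ([0.669600] and alarm module): 1 − (1 − 0.669600)(1 − 0.840000) = 0.947136
Series ([0.947136] and flow sensor): 0.947136 × 0.770000 = 0.729295
Parallel ([0.783000] and [0.729295]): 1 − (1 − 0.783000)(1 − 0.729295) = 0.9413

0.9413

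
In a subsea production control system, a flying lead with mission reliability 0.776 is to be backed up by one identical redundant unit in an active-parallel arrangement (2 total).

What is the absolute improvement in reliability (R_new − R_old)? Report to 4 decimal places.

0.1738

R_before = 0.776
R_after = 1 − (1 − 0.776)^2 = 0.9498
ΔR = 0.9498 − 0.776 = 0.1738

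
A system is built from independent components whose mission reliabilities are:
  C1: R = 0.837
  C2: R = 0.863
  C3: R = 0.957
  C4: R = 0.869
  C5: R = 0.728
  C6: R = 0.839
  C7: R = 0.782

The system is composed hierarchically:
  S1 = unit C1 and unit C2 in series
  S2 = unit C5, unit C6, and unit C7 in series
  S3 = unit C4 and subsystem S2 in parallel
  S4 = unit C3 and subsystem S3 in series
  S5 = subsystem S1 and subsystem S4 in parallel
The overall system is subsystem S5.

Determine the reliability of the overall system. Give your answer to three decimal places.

0.970

Series (C1 and C2): 0.83700 × 0.86300 = 0.72233
Series (C5, C6, and C7): 0.72800 × 0.83900 × 0.78200 = 0.47764
Parallel (C4 and [0.47764]): 1 − (1 − 0.86900)(1 − 0.47764) = 0.93157
Series (C3 and [0.93157]): 0.95700 × 0.93157 = 0.89151
Parallel ([0.72233] and [0.89151]): 1 − (1 − 0.72233)(1 − 0.89151) = 0.970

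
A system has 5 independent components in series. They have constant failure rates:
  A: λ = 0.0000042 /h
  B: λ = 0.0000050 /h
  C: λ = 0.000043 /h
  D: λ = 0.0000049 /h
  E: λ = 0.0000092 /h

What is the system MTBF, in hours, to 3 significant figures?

Series of exponential components: λ_sys = Σ λ_i
λ_sys = 0.0000042 + 0.0000050 + 0.000043 + 0.0000049 + 0.0000092 = 6.6300e-05 /h
MTBF = 1 / λ_sys = 15100 h

15100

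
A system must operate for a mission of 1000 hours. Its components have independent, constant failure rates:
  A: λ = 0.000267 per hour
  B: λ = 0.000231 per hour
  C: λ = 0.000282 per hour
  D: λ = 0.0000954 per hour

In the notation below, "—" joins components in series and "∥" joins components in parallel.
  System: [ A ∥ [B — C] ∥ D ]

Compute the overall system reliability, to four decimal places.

0.9914

R(A) = exp(−0.000267 × 1000) = 0.765673
R(B) = exp(−0.000231 × 1000) = 0.793739
R(C) = exp(−0.000282 × 1000) = 0.754274
R(D) = exp(−0.0000954 × 1000) = 0.909009
Series (B and C): 0.793739 × 0.754274 = 0.598697
Parallel (A, [0.598697], and D): 1 − (1 − 0.765673)(1 − 0.598697)(1 − 0.909009) = 0.9914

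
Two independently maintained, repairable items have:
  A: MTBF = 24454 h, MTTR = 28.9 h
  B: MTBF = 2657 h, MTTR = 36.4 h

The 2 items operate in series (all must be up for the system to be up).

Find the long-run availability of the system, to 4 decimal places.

0.9853

A(A) = MTBF/(MTBF+MTTR) = 24454/(24454+28.9) = 0.998820
A(B) = MTBF/(MTBF+MTTR) = 2657/(2657+36.4) = 0.986485
Series availability: 0.998820 × 0.986485 = 0.9853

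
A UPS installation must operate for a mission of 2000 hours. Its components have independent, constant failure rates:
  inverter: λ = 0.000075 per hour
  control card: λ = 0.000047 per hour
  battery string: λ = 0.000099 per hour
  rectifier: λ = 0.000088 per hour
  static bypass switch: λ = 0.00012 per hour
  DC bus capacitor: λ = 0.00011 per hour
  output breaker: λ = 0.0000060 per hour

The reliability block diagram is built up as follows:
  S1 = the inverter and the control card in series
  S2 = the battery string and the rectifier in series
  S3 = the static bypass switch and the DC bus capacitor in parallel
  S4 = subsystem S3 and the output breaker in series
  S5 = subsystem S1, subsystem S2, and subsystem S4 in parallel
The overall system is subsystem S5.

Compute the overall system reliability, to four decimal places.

0.9964

R(inverter) = exp(−0.000075 × 2000) = 0.860708
R(control card) = exp(−0.000047 × 2000) = 0.910283
R(battery string) = exp(−0.000099 × 2000) = 0.820370
R(rectifier) = exp(−0.000088 × 2000) = 0.838618
R(static bypass switch) = exp(−0.00012 × 2000) = 0.786628
R(DC bus capacitor) = exp(−0.00011 × 2000) = 0.802519
R(output breaker) = exp(−0.0000060 × 2000) = 0.988072
Series (inverter and control card): 0.860708 × 0.910283 = 0.783488
Series (battery string and rectifier): 0.820370 × 0.838618 = 0.687977
Parallel (static bypass switch and DC bus capacitor): 1 − (1 − 0.786628)(1 − 0.802519) = 0.957863
Series ([0.957863] and output breaker): 0.957863 × 0.988072 = 0.946438
Parallel ([0.783488], [0.687977], and [0.946438]): 1 − (1 − 0.783488)(1 − 0.687977)(1 − 0.946438) = 0.9964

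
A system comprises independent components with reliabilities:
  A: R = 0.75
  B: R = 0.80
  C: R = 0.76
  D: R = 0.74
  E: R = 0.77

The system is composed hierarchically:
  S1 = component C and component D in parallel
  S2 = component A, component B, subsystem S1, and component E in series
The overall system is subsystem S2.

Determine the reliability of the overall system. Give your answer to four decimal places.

Parallel (C and D): 1 − (1 − 0.760000)(1 − 0.740000) = 0.937600
Series (A, B, [0.937600], and E): 0.750000 × 0.800000 × 0.937600 × 0.770000 = 0.4332

0.4332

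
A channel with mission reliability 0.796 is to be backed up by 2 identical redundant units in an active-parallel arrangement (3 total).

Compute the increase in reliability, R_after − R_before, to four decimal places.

0.1955

R_before = 0.796
R_after = 1 − (1 − 0.796)^3 = 0.9915
ΔR = 0.9915 − 0.796 = 0.1955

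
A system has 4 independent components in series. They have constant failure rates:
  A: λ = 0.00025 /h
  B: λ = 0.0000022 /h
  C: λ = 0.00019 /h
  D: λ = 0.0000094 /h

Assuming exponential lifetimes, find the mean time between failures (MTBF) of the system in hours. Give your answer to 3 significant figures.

Series of exponential components: λ_sys = Σ λ_i
λ_sys = 0.00025 + 0.0000022 + 0.00019 + 0.0000094 = 4.5160e-04 /h
MTBF = 1 / λ_sys = 2210 h

2210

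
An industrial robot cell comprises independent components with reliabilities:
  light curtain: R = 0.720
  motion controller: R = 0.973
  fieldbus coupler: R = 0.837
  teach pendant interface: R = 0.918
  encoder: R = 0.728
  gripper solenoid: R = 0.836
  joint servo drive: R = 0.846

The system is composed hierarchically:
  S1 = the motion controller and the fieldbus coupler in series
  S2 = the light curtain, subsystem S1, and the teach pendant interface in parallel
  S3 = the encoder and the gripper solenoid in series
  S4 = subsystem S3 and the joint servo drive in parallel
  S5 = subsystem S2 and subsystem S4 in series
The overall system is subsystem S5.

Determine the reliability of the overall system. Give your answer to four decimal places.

0.9357

Series (motion controller and fieldbus coupler): 0.973000 × 0.837000 = 0.814401
Parallel (light curtain, [0.814401], and teach pendant interface): 1 − (1 − 0.720000)(1 − 0.814401)(1 − 0.918000) = 0.995739
Series (encoder and gripper solenoid): 0.728000 × 0.836000 = 0.608608
Parallel ([0.608608] and joint servo drive): 1 − (1 − 0.608608)(1 − 0.846000) = 0.939726
Series ([0.995739] and [0.939726]): 0.995739 × 0.939726 = 0.9357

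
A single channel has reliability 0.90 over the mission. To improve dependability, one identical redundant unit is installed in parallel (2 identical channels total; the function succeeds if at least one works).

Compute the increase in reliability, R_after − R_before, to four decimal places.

0.0900

R_before = 0.90
R_after = 1 − (1 − 0.90)^2 = 0.9900
ΔR = 0.9900 − 0.90 = 0.0900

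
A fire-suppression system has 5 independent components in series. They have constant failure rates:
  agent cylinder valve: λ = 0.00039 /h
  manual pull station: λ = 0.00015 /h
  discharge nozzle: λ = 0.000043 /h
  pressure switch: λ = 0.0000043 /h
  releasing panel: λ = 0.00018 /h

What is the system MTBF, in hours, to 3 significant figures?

Series of exponential components: λ_sys = Σ λ_i
λ_sys = 0.00039 + 0.00015 + 0.000043 + 0.0000043 + 0.00018 = 7.6730e-04 /h
MTBF = 1 / λ_sys = 1300 h

1300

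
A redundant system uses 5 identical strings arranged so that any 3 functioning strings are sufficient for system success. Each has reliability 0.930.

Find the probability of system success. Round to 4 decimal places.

0.9969

R = Σ_{i=3}^{5} C(5,i) p^i (1−p)^{5−i} with p = 0.930
C(5,3)·0.930^3·0.070^2 = 0.039413
C(5,4)·0.930^4·0.070^1 = 0.261818
C(5,5)·0.930^5·0.070^0 = 0.695688
Sum = 0.9969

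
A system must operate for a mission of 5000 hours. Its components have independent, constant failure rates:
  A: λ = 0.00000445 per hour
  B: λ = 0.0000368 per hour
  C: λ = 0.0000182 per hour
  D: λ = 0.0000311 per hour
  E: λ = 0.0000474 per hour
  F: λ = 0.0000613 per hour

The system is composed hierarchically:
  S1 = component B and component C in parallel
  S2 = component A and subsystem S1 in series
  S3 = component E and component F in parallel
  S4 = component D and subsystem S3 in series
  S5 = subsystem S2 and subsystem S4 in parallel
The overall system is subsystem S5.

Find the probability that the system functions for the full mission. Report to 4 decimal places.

R(A) = exp(−0.00000445 × 5000) = 0.977996
R(B) = exp(−0.0000368 × 5000) = 0.831936
R(C) = exp(−0.0000182 × 5000) = 0.913018
R(D) = exp(−0.0000311 × 5000) = 0.855987
R(E) = exp(−0.0000474 × 5000) = 0.788991
R(F) = exp(−0.0000613 × 5000) = 0.736019
Parallel (B and C): 1 − (1 − 0.831936)(1 − 0.913018) = 0.985381
Series (A and [0.985381]): 0.977996 × 0.985381 = 0.963699
Parallel (E and F): 1 − (1 − 0.788991)(1 − 0.736019) = 0.944298
Series (D and [0.944298]): 0.855987 × 0.944298 = 0.808307
Parallel ([0.963699] and [0.808307]): 1 − (1 − 0.963699)(1 − 0.808307) = 0.9930

0.9930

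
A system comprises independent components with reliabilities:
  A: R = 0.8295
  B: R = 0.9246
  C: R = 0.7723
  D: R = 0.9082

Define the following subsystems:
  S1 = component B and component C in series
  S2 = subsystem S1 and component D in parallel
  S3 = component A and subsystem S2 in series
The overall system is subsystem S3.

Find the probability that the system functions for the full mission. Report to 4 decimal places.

0.8077

Series (B and C): 0.924600 × 0.772300 = 0.714069
Parallel ([0.714069] and D): 1 − (1 − 0.714069)(1 − 0.908200) = 0.973752
Series (A and [0.973752]): 0.829500 × 0.973752 = 0.8077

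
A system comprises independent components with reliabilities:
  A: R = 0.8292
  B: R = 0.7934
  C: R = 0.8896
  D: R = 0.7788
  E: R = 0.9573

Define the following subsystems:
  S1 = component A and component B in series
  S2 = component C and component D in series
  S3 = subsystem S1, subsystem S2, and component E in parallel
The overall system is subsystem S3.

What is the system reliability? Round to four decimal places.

0.9955

Series (A and B): 0.829200 × 0.793400 = 0.657887
Series (C and D): 0.889600 × 0.778800 = 0.692820
Parallel ([0.657887], [0.692820], and E): 1 − (1 − 0.657887)(1 − 0.692820)(1 − 0.957300) = 0.9955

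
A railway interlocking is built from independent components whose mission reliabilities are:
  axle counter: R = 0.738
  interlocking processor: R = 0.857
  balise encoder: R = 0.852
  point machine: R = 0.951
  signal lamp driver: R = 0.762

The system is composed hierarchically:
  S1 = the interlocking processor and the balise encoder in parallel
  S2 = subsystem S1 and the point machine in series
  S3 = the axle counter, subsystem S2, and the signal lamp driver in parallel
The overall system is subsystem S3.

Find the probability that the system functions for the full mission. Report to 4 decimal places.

0.9957

Parallel (interlocking processor and balise encoder): 1 − (1 − 0.857000)(1 − 0.852000) = 0.978836
Series ([0.978836] and point machine): 0.978836 × 0.951000 = 0.930873
Parallel (axle counter, [0.930873], and signal lamp driver): 1 − (1 − 0.738000)(1 − 0.930873)(1 − 0.762000) = 0.9957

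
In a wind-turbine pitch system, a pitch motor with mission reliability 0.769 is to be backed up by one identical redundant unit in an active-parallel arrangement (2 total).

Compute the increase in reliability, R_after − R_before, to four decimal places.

R_before = 0.769
R_after = 1 − (1 − 0.769)^2 = 0.9466
ΔR = 0.9466 − 0.769 = 0.1776

0.1776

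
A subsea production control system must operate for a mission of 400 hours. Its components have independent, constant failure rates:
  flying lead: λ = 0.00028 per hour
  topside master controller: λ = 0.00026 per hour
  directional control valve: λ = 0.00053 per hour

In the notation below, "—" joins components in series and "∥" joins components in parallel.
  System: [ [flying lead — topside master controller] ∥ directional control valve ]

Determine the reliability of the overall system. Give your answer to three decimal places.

0.963

R(flying lead) = exp(−0.00028 × 400) = 0.89404
R(topside master controller) = exp(−0.00026 × 400) = 0.90123
R(directional control valve) = exp(−0.00053 × 400) = 0.80896
Series (flying lead and topside master controller): 0.89404 × 0.90123 = 0.80574
Parallel ([0.80574] and directional control valve): 1 − (1 − 0.80574)(1 − 0.80896) = 0.963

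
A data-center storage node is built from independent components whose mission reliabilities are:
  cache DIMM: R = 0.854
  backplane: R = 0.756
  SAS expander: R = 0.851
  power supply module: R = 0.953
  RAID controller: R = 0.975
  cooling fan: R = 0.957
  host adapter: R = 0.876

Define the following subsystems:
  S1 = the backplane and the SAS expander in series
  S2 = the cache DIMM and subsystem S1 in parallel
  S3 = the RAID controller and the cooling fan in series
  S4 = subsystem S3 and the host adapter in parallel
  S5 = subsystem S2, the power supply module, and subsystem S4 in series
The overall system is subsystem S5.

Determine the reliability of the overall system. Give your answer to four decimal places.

Series (backplane and SAS expander): 0.756000 × 0.851000 = 0.643356
Parallel (cache DIMM and [0.643356]): 1 − (1 − 0.854000)(1 − 0.643356) = 0.947930
Series (RAID controller and cooling fan): 0.975000 × 0.957000 = 0.933075
Parallel ([0.933075] and host adapter): 1 − (1 − 0.933075)(1 − 0.876000) = 0.991701
Series ([0.947930], power supply module, and [0.991701]): 0.947930 × 0.953000 × 0.991701 = 0.8959

0.8959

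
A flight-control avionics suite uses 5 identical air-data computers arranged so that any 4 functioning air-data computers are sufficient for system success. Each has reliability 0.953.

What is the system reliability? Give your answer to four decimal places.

0.9799

R = Σ_{i=4}^{5} C(5,i) p^i (1−p)^{5−i} with p = 0.953
C(5,4)·0.953^4·0.047^1 = 0.193838
C(5,5)·0.953^5·0.047^0 = 0.786076
Sum = 0.9799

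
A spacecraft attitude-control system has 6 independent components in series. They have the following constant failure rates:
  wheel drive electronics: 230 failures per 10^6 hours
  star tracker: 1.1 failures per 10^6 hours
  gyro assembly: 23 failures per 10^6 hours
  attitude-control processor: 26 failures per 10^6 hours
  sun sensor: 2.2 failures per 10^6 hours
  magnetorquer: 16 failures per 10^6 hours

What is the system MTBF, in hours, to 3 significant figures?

Series of exponential components: λ_sys = Σ λ_i
λ_sys = 0.00023 + 0.0000011 + 0.000023 + 0.000026 + 0.0000022 + 0.000016 = 2.9830e-04 /h
MTBF = 1 / λ_sys = 3350 h

3350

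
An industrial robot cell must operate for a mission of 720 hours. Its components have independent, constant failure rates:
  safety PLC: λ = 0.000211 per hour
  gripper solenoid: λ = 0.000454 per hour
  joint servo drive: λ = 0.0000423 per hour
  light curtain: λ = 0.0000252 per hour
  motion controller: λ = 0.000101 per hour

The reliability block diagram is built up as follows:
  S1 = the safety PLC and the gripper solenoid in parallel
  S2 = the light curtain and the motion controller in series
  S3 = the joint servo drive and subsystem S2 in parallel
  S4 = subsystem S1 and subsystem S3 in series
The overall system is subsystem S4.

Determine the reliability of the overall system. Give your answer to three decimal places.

R(safety PLC) = exp(−0.000211 × 720) = 0.85906
R(gripper solenoid) = exp(−0.000454 × 720) = 0.72117
R(joint servo drive) = exp(−0.0000423 × 720) = 0.97000
R(light curtain) = exp(−0.0000252 × 720) = 0.98202
R(motion controller) = exp(−0.000101 × 720) = 0.92986
Parallel (safety PLC and gripper solenoid): 1 − (1 − 0.85906)(1 − 0.72117) = 0.96070
Series (light curtain and motion controller): 0.98202 × 0.92986 = 0.91314
Parallel (joint servo drive and [0.91314]): 1 − (1 − 0.97000)(1 − 0.91314) = 0.99739
Series ([0.96070] and [0.99739]): 0.96070 × 0.99739 = 0.958

0.958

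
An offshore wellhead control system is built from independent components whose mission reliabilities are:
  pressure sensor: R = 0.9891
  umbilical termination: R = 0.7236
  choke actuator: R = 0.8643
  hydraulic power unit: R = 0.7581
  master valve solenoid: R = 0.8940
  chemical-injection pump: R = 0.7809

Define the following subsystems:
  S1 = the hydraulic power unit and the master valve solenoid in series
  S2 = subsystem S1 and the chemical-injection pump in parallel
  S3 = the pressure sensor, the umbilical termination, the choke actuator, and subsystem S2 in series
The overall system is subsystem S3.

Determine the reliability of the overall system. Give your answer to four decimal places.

Series (hydraulic power unit and master valve solenoid): 0.758100 × 0.894000 = 0.677741
Parallel ([0.677741] and chemical-injection pump): 1 − (1 − 0.677741)(1 − 0.780900) = 0.929393
Series (pressure sensor, umbilical termination, choke actuator, and [0.929393]): 0.989100 × 0.723600 × 0.864300 × 0.929393 = 0.5749

0.5749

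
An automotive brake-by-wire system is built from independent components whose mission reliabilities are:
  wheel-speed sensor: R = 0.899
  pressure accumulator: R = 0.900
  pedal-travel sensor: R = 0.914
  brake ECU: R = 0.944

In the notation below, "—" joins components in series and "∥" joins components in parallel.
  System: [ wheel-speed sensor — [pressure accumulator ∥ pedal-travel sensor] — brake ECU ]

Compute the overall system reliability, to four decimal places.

0.8414

Parallel (pressure accumulator and pedal-travel sensor): 1 − (1 − 0.900000)(1 − 0.914000) = 0.991400
Series (wheel-speed sensor, [0.991400], and brake ECU): 0.899000 × 0.991400 × 0.944000 = 0.8414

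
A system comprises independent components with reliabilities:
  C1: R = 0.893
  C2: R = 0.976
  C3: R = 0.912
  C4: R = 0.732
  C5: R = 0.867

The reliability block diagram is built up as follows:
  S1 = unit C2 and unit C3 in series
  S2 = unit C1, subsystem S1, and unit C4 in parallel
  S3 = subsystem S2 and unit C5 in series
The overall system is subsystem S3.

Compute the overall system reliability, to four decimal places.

Series (C2 and C3): 0.976000 × 0.912000 = 0.890112
Parallel (C1, [0.890112], and C4): 1 − (1 − 0.893000)(1 − 0.890112)(1 − 0.732000) = 0.996849
Series ([0.996849] and C5): 0.996849 × 0.867000 = 0.8643

0.8643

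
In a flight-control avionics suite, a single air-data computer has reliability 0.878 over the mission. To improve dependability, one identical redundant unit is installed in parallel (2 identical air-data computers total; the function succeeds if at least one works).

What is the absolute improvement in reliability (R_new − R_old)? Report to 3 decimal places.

R_before = 0.878
R_after = 1 − (1 − 0.878)^2 = 0.985
ΔR = 0.985 − 0.878 = 0.107

0.107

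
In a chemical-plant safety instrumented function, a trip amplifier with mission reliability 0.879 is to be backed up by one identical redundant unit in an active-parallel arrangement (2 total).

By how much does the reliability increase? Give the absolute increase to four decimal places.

0.1064

R_before = 0.879
R_after = 1 − (1 − 0.879)^2 = 0.9854
ΔR = 0.9854 − 0.879 = 0.1064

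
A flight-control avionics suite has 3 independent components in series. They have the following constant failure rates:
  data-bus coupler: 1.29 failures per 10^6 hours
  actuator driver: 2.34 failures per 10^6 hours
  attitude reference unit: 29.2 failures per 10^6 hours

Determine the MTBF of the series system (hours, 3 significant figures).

30500

Series of exponential components: λ_sys = Σ λ_i
λ_sys = 0.00000129 + 0.00000234 + 0.0000292 = 3.2830e-05 /h
MTBF = 1 / λ_sys = 30500 h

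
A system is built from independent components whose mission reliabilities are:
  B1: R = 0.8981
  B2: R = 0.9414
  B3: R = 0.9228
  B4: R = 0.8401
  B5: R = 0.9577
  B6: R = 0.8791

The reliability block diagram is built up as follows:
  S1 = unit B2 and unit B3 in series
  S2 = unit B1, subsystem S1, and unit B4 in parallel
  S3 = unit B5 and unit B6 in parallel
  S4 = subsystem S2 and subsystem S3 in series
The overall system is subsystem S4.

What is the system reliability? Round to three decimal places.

0.993

Series (B2 and B3): 0.94140 × 0.92280 = 0.86872
Parallel (B1, [0.86872], and B4): 1 − (1 − 0.89810)(1 − 0.86872)(1 − 0.84010) = 0.99786
Parallel (B5 and B6): 1 − (1 − 0.95770)(1 − 0.87910) = 0.99489
Series ([0.99786] and [0.99489]): 0.99786 × 0.99489 = 0.993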